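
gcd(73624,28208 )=8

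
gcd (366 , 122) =122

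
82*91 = 7462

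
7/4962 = 7/4962 = 0.00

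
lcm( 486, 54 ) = 486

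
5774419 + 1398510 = 7172929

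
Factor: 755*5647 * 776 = 3308464360 = 2^3*5^1* 97^1*151^1 * 5647^1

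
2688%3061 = 2688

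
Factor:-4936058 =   -  2^1*59^2  *  709^1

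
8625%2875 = 0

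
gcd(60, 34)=2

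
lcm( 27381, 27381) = 27381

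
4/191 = 4/191 = 0.02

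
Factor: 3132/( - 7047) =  - 2^2*3^( - 2) = -4/9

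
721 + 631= 1352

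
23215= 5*4643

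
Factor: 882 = 2^1*  3^2 * 7^2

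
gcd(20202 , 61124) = 518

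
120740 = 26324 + 94416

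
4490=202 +4288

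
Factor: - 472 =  - 2^3*59^1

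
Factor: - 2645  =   - 5^1*23^2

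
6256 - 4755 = 1501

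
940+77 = 1017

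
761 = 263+498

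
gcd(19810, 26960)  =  10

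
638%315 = 8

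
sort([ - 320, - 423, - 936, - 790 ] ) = [ - 936, - 790, - 423, - 320 ] 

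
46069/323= 46069/323  =  142.63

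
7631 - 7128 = 503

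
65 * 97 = 6305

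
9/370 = 9/370= 0.02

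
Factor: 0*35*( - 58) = 0^1 = 0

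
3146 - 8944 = - 5798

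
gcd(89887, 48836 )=1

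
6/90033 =2/30011=0.00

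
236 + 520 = 756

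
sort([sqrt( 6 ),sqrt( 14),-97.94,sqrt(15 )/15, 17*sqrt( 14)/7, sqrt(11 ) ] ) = [-97.94 , sqrt( 15)/15,sqrt (6),sqrt( 11 ),sqrt( 14),17 *sqrt( 14)/7]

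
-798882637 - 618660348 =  - 1417542985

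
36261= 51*711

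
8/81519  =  8/81519 = 0.00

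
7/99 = 7/99 = 0.07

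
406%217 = 189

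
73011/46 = 1587 + 9/46 = 1587.20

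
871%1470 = 871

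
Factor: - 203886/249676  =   - 2^( - 1 ) * 3^2*7^( - 1 )*37^( - 1)*47^1 = - 423/518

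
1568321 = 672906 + 895415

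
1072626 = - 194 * (-5529)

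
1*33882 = 33882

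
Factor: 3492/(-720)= - 97/20 =- 2^( - 2)*5^( - 1)*97^1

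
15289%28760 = 15289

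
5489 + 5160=10649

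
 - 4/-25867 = 4/25867 = 0.00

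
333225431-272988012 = 60237419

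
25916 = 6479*4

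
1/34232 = 1/34232 = 0.00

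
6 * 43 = 258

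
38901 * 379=14743479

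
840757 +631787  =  1472544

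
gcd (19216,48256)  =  16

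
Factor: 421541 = 37^1*11393^1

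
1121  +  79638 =80759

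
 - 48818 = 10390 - 59208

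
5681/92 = 61 +3/4 = 61.75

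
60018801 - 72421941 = - 12403140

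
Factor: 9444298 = 2^1*1831^1*2579^1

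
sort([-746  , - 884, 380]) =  [ - 884, - 746,  380] 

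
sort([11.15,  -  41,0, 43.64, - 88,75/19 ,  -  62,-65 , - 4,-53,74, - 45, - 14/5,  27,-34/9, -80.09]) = [ - 88, -80.09, - 65, - 62, - 53, - 45, - 41,- 4,- 34/9,-14/5,0, 75/19, 11.15, 27,43.64 , 74 ]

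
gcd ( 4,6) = 2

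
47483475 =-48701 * ( - 975)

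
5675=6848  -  1173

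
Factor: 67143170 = 2^1*5^1*6714317^1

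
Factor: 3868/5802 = 2/3 = 2^1*3^(  -  1 ) 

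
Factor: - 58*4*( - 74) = 17168 = 2^4*29^1* 37^1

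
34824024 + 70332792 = 105156816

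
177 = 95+82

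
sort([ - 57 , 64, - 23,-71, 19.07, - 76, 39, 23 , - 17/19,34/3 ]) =[ - 76, - 71, - 57,  -  23,-17/19, 34/3,19.07, 23,39, 64]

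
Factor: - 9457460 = -2^2*5^1*103^1 * 4591^1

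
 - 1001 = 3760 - 4761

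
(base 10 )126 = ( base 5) 1001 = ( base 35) 3L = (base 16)7E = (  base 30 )46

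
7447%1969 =1540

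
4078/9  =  453 + 1/9 = 453.11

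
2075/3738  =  2075/3738 = 0.56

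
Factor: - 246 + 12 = -234 = - 2^1  *  3^2 * 13^1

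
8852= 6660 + 2192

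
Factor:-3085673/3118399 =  - 29^ ( -1 )*293^( - 1)*367^(-1)*3085673^1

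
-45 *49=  - 2205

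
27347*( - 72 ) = -1968984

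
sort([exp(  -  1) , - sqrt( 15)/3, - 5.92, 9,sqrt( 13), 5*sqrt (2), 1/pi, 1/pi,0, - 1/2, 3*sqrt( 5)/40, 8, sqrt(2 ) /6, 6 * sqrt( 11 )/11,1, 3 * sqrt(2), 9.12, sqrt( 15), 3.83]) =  [ -5.92,  -  sqrt( 15)/3,  -  1/2, 0,3*sqrt(5)/40, sqrt( 2 )/6, 1/pi,  1/pi,exp( - 1),1, 6*sqrt( 11)/11,sqrt (13),3.83, sqrt (15),3*sqrt ( 2 ), 5 * sqrt( 2 ), 8, 9, 9.12 ] 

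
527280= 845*624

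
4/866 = 2/433 = 0.00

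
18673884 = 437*42732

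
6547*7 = 45829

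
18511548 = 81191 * 228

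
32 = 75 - 43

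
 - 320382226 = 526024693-846406919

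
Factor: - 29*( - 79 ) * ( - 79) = -180989 = - 29^1*79^2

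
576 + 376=952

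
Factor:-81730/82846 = - 40865/41423 =-5^1*11^1*23^ (-1)*743^1*1801^(-1 ) 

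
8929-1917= 7012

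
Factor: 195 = 3^1*5^1*13^1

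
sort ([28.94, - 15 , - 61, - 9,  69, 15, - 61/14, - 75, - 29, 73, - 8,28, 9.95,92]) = [ - 75 ,-61,-29,-15, - 9, - 8, - 61/14,  9.95,15, 28, 28.94, 69,73,92]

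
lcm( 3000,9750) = 39000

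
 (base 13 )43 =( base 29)1Q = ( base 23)29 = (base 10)55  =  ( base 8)67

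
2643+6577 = 9220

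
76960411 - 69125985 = 7834426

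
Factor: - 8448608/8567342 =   -  603472/611953 = - 2^4*37717^1*611953^( -1 ) 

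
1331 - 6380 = -5049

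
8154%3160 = 1834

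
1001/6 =166 + 5/6 = 166.83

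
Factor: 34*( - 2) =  - 2^2 * 17^1 = -68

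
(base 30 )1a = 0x28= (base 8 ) 50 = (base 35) 15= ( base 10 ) 40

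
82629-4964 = 77665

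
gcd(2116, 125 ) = 1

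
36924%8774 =1828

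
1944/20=486/5 =97.20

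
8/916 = 2/229 = 0.01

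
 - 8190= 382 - 8572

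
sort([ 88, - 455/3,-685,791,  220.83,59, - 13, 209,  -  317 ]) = [  -  685, - 317,-455/3,  -  13, 59,  88,209, 220.83, 791] 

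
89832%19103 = 13420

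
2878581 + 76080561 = 78959142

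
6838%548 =262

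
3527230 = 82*43015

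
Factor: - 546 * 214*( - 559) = 65315796 = 2^2*3^1*7^1*13^2*43^1*107^1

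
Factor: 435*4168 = 2^3*3^1*5^1*29^1*521^1= 1813080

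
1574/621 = 2 + 332/621 = 2.53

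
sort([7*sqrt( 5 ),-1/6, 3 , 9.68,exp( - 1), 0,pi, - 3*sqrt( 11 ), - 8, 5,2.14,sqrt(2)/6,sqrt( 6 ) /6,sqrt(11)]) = [ - 3*sqrt( 11), -8,-1/6,0, sqrt( 2)/6,  exp( - 1),sqrt( 6 ) /6,2.14,3,pi,sqrt(11 ), 5,9.68,7*sqrt ( 5) ] 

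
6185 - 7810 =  - 1625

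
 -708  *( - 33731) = 23881548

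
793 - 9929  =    -  9136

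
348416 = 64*5444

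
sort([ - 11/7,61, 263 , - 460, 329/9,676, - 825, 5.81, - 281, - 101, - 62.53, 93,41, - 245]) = [ - 825,  -  460, - 281 , - 245, - 101, - 62.53, - 11/7,  5.81 , 329/9,41,61, 93, 263, 676]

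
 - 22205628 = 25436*( - 873)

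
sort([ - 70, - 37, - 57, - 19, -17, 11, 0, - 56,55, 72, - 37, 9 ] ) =[-70, - 57, - 56, - 37,-37, - 19, - 17, 0, 9  ,  11,55, 72 ]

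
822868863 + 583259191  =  1406128054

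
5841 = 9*649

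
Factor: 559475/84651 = 3^( - 1 )*5^2*23^1*29^( - 1) = 575/87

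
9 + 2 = 11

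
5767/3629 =5767/3629 = 1.59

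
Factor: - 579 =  - 3^1 * 193^1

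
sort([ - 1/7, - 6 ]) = [ - 6, - 1/7]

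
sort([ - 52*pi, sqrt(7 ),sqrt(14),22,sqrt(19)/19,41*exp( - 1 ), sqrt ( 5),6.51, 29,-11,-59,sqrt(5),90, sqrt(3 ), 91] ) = [-52*pi , - 59, - 11,sqrt(19)/19, sqrt(3), sqrt ( 5 ),  sqrt(5 ),sqrt(7) , sqrt(14 ),6.51,41 * exp( - 1 ),22 , 29, 90,91]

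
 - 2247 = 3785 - 6032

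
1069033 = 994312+74721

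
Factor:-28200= -2^3*3^1*5^2*47^1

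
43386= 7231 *6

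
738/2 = 369 = 369.00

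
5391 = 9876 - 4485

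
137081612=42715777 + 94365835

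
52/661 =52/661 = 0.08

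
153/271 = 153/271 = 0.56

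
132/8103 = 44/2701   =  0.02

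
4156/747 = 4156/747 = 5.56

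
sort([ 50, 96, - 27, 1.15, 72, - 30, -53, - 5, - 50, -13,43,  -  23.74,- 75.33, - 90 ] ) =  [ - 90 ,-75.33, -53, - 50,  -  30, - 27, - 23.74,-13, - 5,1.15, 43, 50,72,96] 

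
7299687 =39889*183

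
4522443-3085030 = 1437413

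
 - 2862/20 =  - 1431/10 = - 143.10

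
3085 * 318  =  981030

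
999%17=13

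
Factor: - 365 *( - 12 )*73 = 2^2  *3^1 * 5^1*73^2 =319740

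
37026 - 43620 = - 6594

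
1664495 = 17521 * 95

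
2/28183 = 2/28183 =0.00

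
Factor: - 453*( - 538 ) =243714 = 2^1 * 3^1*151^1 * 269^1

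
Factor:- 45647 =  - 7^1*6521^1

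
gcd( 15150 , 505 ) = 505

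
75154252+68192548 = 143346800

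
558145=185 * 3017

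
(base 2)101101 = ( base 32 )1d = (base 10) 45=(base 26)1J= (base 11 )41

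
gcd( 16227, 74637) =9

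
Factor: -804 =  - 2^2*3^1*67^1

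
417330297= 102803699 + 314526598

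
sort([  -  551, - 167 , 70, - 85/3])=[ - 551, - 167, - 85/3, 70] 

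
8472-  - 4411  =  12883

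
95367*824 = 78582408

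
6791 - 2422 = 4369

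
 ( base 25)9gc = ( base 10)6037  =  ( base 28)7JH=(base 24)abd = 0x1795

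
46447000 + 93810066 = 140257066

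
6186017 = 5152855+1033162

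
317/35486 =317/35486 = 0.01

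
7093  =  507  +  6586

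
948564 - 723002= 225562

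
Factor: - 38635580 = -2^2*5^1*359^1*5381^1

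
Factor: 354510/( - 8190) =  - 303/7= - 3^1*7^ ( - 1)*101^1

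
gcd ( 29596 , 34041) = 7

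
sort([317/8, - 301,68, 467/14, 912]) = [-301, 467/14, 317/8, 68, 912]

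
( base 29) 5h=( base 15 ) AC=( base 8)242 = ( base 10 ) 162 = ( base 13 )c6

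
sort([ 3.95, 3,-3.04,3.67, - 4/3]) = [ - 3.04,  -  4/3,3,3.67, 3.95] 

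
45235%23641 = 21594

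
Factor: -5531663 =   -  29^1* 53^1*  59^1*61^1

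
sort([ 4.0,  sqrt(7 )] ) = [ sqrt( 7),  4.0]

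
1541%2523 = 1541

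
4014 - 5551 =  - 1537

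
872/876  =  218/219 = 1.00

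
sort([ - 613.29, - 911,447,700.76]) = [ - 911 , - 613.29,447, 700.76 ] 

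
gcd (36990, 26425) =5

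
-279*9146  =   - 2551734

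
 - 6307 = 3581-9888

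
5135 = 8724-3589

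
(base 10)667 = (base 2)1010011011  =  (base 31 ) LG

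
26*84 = 2184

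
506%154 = 44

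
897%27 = 6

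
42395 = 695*61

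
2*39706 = 79412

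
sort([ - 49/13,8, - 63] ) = [-63, - 49/13 , 8 ]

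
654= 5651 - 4997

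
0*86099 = 0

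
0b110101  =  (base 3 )1222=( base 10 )53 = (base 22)29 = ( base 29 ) 1o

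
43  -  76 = - 33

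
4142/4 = 2071/2 = 1035.50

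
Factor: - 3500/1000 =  - 7/2=- 2^ ( - 1)*7^1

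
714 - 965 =-251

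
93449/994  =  94+13/994 = 94.01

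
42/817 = 42/817 = 0.05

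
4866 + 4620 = 9486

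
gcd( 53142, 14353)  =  1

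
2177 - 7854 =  - 5677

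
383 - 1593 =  - 1210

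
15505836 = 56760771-41254935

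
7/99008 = 1/14144 = 0.00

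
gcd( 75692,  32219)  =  1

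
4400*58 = 255200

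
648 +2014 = 2662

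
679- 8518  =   - 7839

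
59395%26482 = 6431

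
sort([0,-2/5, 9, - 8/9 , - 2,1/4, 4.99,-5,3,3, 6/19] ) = [-5 ,-2, - 8/9, - 2/5, 0, 1/4,  6/19,3, 3, 4.99,9] 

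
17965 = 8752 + 9213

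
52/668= 13/167 = 0.08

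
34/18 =17/9  =  1.89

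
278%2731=278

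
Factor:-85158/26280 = - 2^(- 2)*3^1*5^( - 1)*19^1 *73^(- 1 )*83^1 = - 4731/1460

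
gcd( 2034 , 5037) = 3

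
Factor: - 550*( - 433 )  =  2^1*5^2*11^1*433^1 = 238150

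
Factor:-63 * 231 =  - 14553  =  -3^3*7^2*11^1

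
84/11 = 7+7/11 = 7.64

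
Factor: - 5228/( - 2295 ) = 2^2*3^(-3 ) * 5^(- 1 )*17^(-1)*1307^1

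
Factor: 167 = 167^1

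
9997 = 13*769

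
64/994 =32/497= 0.06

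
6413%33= 11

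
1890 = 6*315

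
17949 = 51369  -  33420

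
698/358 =349/179 =1.95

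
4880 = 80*61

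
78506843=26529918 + 51976925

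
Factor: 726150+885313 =1611463 =7^2 * 32887^1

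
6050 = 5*1210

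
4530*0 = 0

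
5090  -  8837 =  - 3747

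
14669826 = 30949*474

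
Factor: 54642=2^1*3^1*7^1*1301^1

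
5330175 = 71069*75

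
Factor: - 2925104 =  - 2^4*7^3*13^1*41^1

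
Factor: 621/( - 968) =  - 2^( - 3)*3^3*11^( - 2)* 23^1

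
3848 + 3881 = 7729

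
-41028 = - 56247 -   -  15219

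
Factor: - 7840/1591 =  - 2^5*5^1*7^2 * 37^( - 1 )*43^( - 1 )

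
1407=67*21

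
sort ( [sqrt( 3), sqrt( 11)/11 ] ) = [sqrt(  11 )/11, sqrt(3)]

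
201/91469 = 201/91469 = 0.00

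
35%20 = 15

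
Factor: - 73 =-73^1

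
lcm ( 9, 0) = 0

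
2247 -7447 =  - 5200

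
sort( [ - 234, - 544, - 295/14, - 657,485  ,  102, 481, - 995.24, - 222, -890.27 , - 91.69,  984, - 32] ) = [ - 995.24,- 890.27, - 657, - 544,-234, - 222, - 91.69, - 32,-295/14  ,  102, 481, 485,984]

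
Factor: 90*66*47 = 2^2*3^3*5^1*11^1*47^1 = 279180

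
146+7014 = 7160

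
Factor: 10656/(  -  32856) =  - 12/37 = - 2^2*3^1*37^( - 1 )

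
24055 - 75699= - 51644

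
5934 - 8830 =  - 2896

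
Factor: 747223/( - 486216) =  -2^(-3)*3^(-3)*2251^( - 1) * 747223^1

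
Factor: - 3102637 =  - 3102637^1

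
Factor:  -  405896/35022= - 2^2*3^( - 1)*13^( - 1) * 113^1  =  -452/39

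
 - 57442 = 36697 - 94139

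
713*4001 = 2852713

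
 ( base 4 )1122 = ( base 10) 90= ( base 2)1011010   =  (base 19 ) 4E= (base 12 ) 76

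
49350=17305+32045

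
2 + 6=8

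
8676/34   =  4338/17 = 255.18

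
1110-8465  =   - 7355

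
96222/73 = 1318 + 8/73 = 1318.11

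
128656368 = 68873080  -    -  59783288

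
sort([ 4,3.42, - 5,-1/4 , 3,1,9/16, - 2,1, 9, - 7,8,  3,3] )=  [  -  7,-5, - 2, - 1/4, 9/16,1,1,3,3,3,3.42,4 , 8,9] 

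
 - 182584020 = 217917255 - 400501275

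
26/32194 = 13/16097 = 0.00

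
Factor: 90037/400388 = 179/796 = 2^(- 2)*179^1*199^ ( - 1 ) 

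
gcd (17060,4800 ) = 20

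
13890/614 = 22 + 191/307  =  22.62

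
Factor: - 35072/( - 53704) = 32/49 = 2^5*7^( - 2 ) 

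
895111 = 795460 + 99651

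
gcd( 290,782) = 2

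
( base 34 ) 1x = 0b1000011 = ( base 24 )2J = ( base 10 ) 67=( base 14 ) 4b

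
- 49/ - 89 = 49/89 = 0.55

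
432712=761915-329203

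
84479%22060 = 18299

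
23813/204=23813/204= 116.73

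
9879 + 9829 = 19708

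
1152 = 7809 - 6657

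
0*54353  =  0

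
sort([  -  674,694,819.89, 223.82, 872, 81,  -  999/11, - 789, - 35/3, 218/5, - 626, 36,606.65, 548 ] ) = [- 789 , - 674, - 626, - 999/11,-35/3, 36 , 218/5 , 81,223.82,548,606.65,  694,819.89, 872]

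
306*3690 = 1129140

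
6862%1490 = 902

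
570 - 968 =-398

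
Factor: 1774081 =503^1*3527^1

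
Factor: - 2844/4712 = -2^( - 1 )*3^2 * 19^(-1)*31^( - 1)* 79^1 = -711/1178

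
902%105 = 62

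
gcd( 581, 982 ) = 1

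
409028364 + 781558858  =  1190587222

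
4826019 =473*10203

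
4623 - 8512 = - 3889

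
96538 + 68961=165499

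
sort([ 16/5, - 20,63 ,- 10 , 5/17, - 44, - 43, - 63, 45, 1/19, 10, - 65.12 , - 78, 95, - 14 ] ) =[ - 78 ,- 65.12 , - 63, - 44 , - 43, - 20 , - 14, - 10,1/19, 5/17,16/5,10,45,63,95] 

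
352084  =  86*4094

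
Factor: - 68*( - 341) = 2^2 * 11^1*17^1*31^1 =23188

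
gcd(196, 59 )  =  1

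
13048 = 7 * 1864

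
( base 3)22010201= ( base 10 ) 5932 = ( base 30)6HM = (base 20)EGC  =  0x172c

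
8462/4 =2115 + 1/2 = 2115.50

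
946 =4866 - 3920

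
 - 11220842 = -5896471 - 5324371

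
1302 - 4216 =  - 2914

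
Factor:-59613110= -2^1*5^1*5961311^1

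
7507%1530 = 1387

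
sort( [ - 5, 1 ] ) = [ - 5,1 ] 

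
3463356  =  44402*78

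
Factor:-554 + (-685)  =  -1239 = -3^1 *7^1*59^1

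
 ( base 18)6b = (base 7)230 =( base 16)77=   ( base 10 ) 119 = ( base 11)A9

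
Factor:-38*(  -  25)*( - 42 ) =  - 2^2 * 3^1*5^2*7^1*19^1= - 39900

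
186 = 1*186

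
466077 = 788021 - 321944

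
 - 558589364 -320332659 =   -  878922023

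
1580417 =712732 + 867685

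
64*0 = 0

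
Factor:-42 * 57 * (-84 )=2^3* 3^3 * 7^2*19^1 = 201096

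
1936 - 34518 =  - 32582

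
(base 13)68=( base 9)105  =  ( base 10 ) 86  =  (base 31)2o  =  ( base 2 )1010110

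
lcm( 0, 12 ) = 0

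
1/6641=1/6641 = 0.00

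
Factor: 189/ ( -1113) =  -  3^2*53^ ( - 1)= - 9/53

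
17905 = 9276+8629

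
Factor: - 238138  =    -  2^1* 119069^1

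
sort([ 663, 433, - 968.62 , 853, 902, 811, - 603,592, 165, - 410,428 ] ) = [- 968.62, - 603, - 410, 165, 428,433, 592,  663,811, 853,902 ]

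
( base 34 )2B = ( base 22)3d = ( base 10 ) 79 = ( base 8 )117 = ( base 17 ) 4b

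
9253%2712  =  1117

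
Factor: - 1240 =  - 2^3*  5^1*31^1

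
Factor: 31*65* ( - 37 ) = -74555 = - 5^1*13^1* 31^1*37^1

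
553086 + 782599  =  1335685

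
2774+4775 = 7549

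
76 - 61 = 15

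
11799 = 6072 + 5727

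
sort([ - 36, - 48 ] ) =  [ - 48,-36]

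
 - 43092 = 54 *( - 798)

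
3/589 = 3/589 = 0.01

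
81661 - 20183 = 61478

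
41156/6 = 20578/3 = 6859.33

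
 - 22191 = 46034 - 68225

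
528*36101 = 19061328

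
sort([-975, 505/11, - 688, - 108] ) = [ - 975, - 688, - 108,505/11]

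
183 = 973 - 790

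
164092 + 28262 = 192354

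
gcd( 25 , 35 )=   5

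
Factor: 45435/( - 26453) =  -3^1 * 5^1*7^( - 1 )*13^1*233^1*3779^( - 1 )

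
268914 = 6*44819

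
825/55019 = 825/55019 = 0.01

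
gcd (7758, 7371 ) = 9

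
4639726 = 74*62699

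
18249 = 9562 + 8687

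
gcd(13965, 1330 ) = 665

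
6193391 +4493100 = 10686491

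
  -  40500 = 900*( -45) 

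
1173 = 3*391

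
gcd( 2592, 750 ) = 6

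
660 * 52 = 34320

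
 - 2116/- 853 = 2116/853 = 2.48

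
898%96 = 34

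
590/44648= 295/22324 =0.01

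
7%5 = 2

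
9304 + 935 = 10239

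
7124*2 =14248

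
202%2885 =202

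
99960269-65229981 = 34730288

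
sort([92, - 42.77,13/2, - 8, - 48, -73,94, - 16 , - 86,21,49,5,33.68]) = [-86,  -  73, - 48, -42.77, - 16, - 8, 5, 13/2,21,33.68,49,  92 , 94]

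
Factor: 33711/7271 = 3^1*11^ (- 1)*17^1 = 51/11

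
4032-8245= - 4213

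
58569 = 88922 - 30353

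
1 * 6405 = 6405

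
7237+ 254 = 7491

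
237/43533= 79/14511=0.01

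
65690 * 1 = 65690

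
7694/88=87 +19/44 = 87.43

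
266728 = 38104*7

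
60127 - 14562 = 45565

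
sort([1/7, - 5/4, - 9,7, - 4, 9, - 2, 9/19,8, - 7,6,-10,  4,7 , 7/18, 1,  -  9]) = [ - 10, - 9,-9, - 7,-4, - 2, - 5/4,  1/7, 7/18 , 9/19,1 , 4,6, 7,7,8, 9]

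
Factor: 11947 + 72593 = 84540 = 2^2  *3^1* 5^1*1409^1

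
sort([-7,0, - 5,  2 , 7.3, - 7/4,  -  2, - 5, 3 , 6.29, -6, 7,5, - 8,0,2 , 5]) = [- 8, - 7,-6, - 5, - 5, - 2,-7/4,0, 0, 2,2 , 3,5,5, 6.29, 7,7.3]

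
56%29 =27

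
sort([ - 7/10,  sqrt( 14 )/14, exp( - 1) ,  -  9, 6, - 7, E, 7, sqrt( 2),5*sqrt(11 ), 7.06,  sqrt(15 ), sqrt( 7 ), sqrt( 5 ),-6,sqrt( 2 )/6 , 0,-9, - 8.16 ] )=[ - 9,  -  9, - 8.16, - 7, - 6, - 7/10, 0, sqrt( 2 )/6, sqrt( 14)/14,exp( - 1 ), sqrt(2 ) , sqrt( 5 ), sqrt(7 ), E, sqrt( 15), 6, 7, 7.06,5*sqrt( 11 ) ]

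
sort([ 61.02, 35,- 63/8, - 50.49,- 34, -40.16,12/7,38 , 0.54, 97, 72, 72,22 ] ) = [ - 50.49,-40.16, - 34, - 63/8,0.54,  12/7,22, 35, 38,  61.02, 72, 72, 97] 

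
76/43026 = 38/21513 = 0.00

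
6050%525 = 275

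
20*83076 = 1661520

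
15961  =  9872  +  6089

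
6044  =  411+5633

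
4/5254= 2/2627 = 0.00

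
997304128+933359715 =1930663843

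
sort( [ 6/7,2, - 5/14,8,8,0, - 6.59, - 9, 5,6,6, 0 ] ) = [ - 9, - 6.59, -5/14,  0, 0, 6/7,2, 5,6, 6,8, 8 ]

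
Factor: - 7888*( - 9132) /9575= 2^6*3^1 * 5^( - 2) * 17^1*29^1*383^( - 1 ) * 761^1 = 72033216/9575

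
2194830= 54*40645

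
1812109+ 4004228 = 5816337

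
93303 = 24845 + 68458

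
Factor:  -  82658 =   -  2^1*37^1*1117^1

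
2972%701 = 168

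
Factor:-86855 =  - 5^1*29^1*599^1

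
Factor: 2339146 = 2^1 * 23^1*211^1*241^1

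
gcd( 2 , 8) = 2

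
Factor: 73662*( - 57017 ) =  -2^1*3^1*  23^1*37^1*67^1*12277^1 = - 4199986254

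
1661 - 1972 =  - 311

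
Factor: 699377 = 7^3*2039^1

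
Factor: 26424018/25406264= 13212009/12703132  =  2^(  -  2 )*3^2*13^( - 1)*17^1  *86353^1*244291^(-1 )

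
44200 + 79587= 123787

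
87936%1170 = 186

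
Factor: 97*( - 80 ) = - 7760 = - 2^4*5^1*97^1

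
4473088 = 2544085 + 1929003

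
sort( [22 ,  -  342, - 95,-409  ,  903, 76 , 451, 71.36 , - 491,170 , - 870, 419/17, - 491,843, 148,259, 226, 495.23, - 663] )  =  [ - 870,- 663, - 491, - 491, - 409, - 342, - 95,22,  419/17,  71.36,76,148 , 170,  226, 259 , 451 , 495.23,843 , 903 ]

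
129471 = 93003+36468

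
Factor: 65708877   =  3^1*13^1*1684843^1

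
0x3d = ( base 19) 34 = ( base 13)49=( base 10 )61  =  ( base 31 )1U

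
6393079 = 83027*77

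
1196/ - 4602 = - 46/177= - 0.26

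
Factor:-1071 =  - 3^2*7^1*17^1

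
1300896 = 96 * 13551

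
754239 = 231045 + 523194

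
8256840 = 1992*4145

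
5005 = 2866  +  2139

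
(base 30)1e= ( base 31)1D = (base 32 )1C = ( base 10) 44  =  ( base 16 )2c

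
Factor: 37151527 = 7^1 * 43^1*123427^1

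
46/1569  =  46/1569 = 0.03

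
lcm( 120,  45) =360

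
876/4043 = 876/4043 = 0.22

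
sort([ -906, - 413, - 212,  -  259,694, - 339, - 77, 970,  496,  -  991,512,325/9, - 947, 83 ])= [ - 991, - 947, - 906, - 413, - 339,-259, - 212,-77,  325/9,83,496, 512,694,970]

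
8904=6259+2645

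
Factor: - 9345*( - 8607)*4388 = 352937437020 = 2^2*3^2*5^1*7^1*19^1*89^1 *151^1*1097^1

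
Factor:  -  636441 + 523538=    - 7^1*127^2 = - 112903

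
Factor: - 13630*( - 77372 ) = 1054580360 = 2^3 * 5^1 * 23^1*29^3*47^1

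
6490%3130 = 230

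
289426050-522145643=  - 232719593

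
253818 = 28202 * 9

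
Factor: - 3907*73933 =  - 288856231 = - 17^1 * 3907^1*4349^1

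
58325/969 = 60+185/969 = 60.19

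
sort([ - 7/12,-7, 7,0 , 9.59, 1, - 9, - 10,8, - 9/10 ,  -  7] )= [ - 10 ,-9,-7,  -  7 , - 9/10,-7/12, 0,1, 7, 8, 9.59 ]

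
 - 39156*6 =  - 234936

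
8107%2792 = 2523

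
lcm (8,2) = 8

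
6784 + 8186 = 14970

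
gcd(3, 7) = 1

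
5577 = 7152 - 1575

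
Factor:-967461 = - 3^1*11^1*19^1 * 1543^1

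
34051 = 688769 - 654718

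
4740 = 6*790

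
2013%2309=2013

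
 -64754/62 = -1045 + 18/31 =-1044.42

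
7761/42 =184 + 11/14 = 184.79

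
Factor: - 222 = -2^1*3^1*37^1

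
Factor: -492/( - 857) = 2^2*3^1 *41^1 * 857^ ( - 1)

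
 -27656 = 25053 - 52709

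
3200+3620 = 6820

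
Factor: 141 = 3^1*47^1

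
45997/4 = 45997/4 = 11499.25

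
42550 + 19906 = 62456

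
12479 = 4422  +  8057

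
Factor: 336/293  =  2^4*3^1*7^1*293^( - 1)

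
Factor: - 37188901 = -73^1* 619^1*823^1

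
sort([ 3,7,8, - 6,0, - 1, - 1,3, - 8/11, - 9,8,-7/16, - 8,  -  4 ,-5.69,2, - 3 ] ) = [ - 9, - 8, - 6, - 5.69, - 4,- 3,- 1, - 1, - 8/11,- 7/16,0,2, 3, 3, 7, 8,8 ]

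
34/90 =17/45 = 0.38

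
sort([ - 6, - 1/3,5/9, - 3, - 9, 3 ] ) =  [ - 9 , - 6,- 3, - 1/3,5/9, 3]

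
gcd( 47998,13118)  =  2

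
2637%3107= 2637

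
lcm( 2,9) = 18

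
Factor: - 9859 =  - 9859^1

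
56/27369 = 56/27369 = 0.00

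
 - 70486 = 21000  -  91486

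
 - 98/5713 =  - 1 + 5615/5713 = - 0.02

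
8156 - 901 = 7255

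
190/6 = 31  +  2/3 = 31.67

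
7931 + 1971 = 9902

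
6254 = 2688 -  - 3566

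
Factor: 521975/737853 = 3^(- 1)*5^2*47^( - 1 )*5233^( - 1 )*20879^1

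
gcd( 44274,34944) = 6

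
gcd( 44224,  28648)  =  8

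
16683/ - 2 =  - 16683/2   =  -  8341.50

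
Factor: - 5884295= - 5^1*17^1*37^1*1871^1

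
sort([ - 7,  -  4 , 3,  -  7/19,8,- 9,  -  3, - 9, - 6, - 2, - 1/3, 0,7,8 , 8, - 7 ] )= [-9, - 9,-7, - 7, - 6, - 4, - 3,  -  2,  -  7/19, - 1/3, 0, 3, 7, 8, 8,8] 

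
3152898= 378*8341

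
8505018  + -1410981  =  7094037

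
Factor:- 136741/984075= - 3^ ( - 1 )*5^(  -  2)*11^1 * 31^1*401^1 * 13121^( - 1) 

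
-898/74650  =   - 449/37325 = - 0.01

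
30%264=30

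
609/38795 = 609/38795=0.02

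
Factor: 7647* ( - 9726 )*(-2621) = 194936146362= 2^1*3^2*1621^1*2549^1 *2621^1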